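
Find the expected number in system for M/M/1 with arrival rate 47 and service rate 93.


rho = 47/93; L = rho/(1-rho) = 1.02

1.02


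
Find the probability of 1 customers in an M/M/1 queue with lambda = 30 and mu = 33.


rho = 30/33; P(n) = (1-rho)*rho^n = (1-30/33)*(30/33)^1 = 0.0826

0.0826


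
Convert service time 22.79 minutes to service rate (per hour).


mu = 60 / avg_service_time = 60 / 22.79 = 2.63 per hour

2.63 per hour


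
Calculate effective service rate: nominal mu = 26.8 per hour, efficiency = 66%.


Effective rate = mu * efficiency = 26.8 * 0.66 = 17.69 per hour

17.69 per hour


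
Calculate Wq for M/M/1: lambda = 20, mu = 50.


rho = 20/50; Wq = rho/(mu - lambda) = 0.0133 hours

0.0133 hours


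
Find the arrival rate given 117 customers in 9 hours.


lambda = total arrivals / time = 117 / 9 = 13.0 per hour

13.0 per hour


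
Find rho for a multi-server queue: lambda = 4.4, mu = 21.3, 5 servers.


rho = lambda / (c * mu) = 4.4 / (5 * 21.3) = 0.0413

0.0413


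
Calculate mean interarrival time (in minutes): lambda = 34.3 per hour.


Mean interarrival time = 60/lambda = 60/34.3 = 1.75 minutes

1.75 minutes


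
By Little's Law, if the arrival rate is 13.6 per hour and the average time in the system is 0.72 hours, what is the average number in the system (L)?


L = lambda * W = 13.6 * 0.72 = 9.79

9.79


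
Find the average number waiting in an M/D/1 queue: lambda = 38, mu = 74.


M/D/1: Lq = rho^2 / (2*(1-rho)) where rho = 38/74; Lq = 0.27

0.27


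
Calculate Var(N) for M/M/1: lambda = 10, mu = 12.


rho = 10/12; Var(N) = rho/(1-rho)^2 = 30.0

30.0


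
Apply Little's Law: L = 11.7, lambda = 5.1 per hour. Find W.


W = L / lambda = 11.7 / 5.1 = 2.2941 hours

2.2941 hours


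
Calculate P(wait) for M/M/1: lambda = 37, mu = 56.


P(wait) = rho = lambda/mu = 37/56 = 0.6607

0.6607


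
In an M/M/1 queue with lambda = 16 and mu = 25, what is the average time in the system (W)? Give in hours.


W = 1/(mu - lambda) = 1/(25 - 16) = 0.1111 hours

0.1111 hours


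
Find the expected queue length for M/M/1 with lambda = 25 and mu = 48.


rho = 25/48; Lq = rho^2/(1-rho) = 0.57

0.57


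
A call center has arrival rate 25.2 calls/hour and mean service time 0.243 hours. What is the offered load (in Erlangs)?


Offered load a = lambda * E[S] = 25.2 * 0.243 = 6.12 Erlangs

6.12 Erlangs


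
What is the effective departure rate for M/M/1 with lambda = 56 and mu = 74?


For a stable queue (lambda < mu), throughput = lambda = 56 per hour

56 per hour


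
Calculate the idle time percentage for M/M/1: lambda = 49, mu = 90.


Idle fraction = (1 - rho) * 100 = (1 - 49/90) * 100 = 45.6%

45.6%


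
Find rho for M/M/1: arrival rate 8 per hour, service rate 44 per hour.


rho = lambda/mu = 8/44 = 0.1818

0.1818


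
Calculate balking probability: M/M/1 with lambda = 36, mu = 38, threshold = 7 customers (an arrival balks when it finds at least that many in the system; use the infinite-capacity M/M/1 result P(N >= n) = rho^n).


P(N >= 7) = rho^7 = (36/38)^7 = 0.6849

0.6849


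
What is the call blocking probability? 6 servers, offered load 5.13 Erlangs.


B(N,A) = (A^N/N!) / sum(A^k/k!, k=0..N) with N=6, A=5.13 = 0.2016

0.2016


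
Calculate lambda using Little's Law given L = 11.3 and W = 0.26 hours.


lambda = L / W = 11.3 / 0.26 = 43.46 per hour

43.46 per hour


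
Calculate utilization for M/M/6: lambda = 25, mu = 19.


rho = lambda/(c*mu) = 25/(6*19) = 0.2193

0.2193


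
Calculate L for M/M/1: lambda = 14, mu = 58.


rho = 14/58; L = rho/(1-rho) = 0.32

0.32


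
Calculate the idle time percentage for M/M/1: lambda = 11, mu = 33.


Idle fraction = (1 - rho) * 100 = (1 - 11/33) * 100 = 66.7%

66.7%


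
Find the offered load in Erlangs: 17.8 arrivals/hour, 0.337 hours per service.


Offered load a = lambda * E[S] = 17.8 * 0.337 = 6.0 Erlangs

6.0 Erlangs


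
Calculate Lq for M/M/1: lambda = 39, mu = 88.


rho = 39/88; Lq = rho^2/(1-rho) = 0.35

0.35


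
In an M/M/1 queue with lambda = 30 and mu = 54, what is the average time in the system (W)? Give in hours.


W = 1/(mu - lambda) = 1/(54 - 30) = 0.0417 hours

0.0417 hours


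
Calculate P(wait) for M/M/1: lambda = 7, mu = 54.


P(wait) = rho = lambda/mu = 7/54 = 0.1296

0.1296


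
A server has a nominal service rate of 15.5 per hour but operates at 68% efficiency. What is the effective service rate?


Effective rate = mu * efficiency = 15.5 * 0.68 = 10.54 per hour

10.54 per hour


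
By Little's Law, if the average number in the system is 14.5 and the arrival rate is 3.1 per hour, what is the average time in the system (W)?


W = L / lambda = 14.5 / 3.1 = 4.6774 hours

4.6774 hours


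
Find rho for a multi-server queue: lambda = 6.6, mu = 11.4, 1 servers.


rho = lambda / (c * mu) = 6.6 / (1 * 11.4) = 0.5789

0.5789


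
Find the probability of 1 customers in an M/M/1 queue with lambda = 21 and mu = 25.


rho = 21/25; P(n) = (1-rho)*rho^n = (1-21/25)*(21/25)^1 = 0.1344

0.1344


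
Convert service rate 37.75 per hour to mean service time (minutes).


Mean service time = 60/mu = 60/37.75 = 1.59 minutes

1.59 minutes


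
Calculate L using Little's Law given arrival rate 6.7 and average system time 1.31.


L = lambda * W = 6.7 * 1.31 = 8.78

8.78


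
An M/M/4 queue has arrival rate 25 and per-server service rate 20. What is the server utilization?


rho = lambda/(c*mu) = 25/(4*20) = 0.3125

0.3125


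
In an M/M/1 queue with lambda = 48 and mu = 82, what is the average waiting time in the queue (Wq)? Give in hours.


rho = 48/82; Wq = rho/(mu - lambda) = 0.0172 hours

0.0172 hours


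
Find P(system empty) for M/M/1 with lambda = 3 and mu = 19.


P0 = 1 - rho = 1 - 3/19 = 0.8421

0.8421


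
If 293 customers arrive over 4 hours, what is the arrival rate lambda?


lambda = total arrivals / time = 293 / 4 = 73.25 per hour

73.25 per hour


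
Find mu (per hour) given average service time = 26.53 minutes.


mu = 60 / avg_service_time = 60 / 26.53 = 2.26 per hour

2.26 per hour


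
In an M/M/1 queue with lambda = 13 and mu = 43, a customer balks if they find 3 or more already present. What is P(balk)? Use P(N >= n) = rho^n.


P(N >= 3) = rho^3 = (13/43)^3 = 0.0276

0.0276


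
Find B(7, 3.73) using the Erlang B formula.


B(N,A) = (A^N/N!) / sum(A^k/k!, k=0..N) with N=7, A=3.73 = 0.0496

0.0496


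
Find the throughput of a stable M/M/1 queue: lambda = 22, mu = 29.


For a stable queue (lambda < mu), throughput = lambda = 22 per hour

22 per hour


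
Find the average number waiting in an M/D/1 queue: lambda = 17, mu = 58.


M/D/1: Lq = rho^2 / (2*(1-rho)) where rho = 17/58; Lq = 0.06

0.06


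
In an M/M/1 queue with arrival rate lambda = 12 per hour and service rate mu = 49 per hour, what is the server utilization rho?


rho = lambda/mu = 12/49 = 0.2449

0.2449


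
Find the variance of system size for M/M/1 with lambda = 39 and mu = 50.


rho = 39/50; Var(N) = rho/(1-rho)^2 = 16.12

16.12


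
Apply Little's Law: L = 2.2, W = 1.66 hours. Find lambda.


lambda = L / W = 2.2 / 1.66 = 1.33 per hour

1.33 per hour


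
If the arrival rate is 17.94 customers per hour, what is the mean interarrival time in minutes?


Mean interarrival time = 60/lambda = 60/17.94 = 3.34 minutes

3.34 minutes


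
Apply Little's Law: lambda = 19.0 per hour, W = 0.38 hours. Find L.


L = lambda * W = 19.0 * 0.38 = 7.22

7.22


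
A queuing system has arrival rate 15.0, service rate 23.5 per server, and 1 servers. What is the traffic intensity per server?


rho = lambda / (c * mu) = 15.0 / (1 * 23.5) = 0.6383

0.6383


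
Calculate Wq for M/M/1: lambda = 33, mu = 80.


rho = 33/80; Wq = rho/(mu - lambda) = 0.0088 hours

0.0088 hours


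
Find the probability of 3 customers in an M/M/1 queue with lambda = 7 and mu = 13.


rho = 7/13; P(n) = (1-rho)*rho^n = (1-7/13)*(7/13)^3 = 0.0721

0.0721


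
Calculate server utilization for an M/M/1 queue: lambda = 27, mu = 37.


rho = lambda/mu = 27/37 = 0.7297

0.7297


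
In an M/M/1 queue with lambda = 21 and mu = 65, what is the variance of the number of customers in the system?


rho = 21/65; Var(N) = rho/(1-rho)^2 = 0.71

0.71


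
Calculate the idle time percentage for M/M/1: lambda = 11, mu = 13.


Idle fraction = (1 - rho) * 100 = (1 - 11/13) * 100 = 15.4%

15.4%


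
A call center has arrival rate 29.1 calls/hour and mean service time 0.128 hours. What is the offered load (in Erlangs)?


Offered load a = lambda * E[S] = 29.1 * 0.128 = 3.72 Erlangs

3.72 Erlangs


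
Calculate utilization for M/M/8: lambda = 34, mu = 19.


rho = lambda/(c*mu) = 34/(8*19) = 0.2237

0.2237


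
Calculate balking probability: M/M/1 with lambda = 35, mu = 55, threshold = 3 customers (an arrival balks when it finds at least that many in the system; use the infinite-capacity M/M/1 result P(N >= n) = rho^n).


P(N >= 3) = rho^3 = (35/55)^3 = 0.2577

0.2577


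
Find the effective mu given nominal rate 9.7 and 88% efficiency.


Effective rate = mu * efficiency = 9.7 * 0.88 = 8.54 per hour

8.54 per hour


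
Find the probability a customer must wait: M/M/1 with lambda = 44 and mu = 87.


P(wait) = rho = lambda/mu = 44/87 = 0.5057

0.5057


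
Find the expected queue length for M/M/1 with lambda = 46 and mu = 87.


rho = 46/87; Lq = rho^2/(1-rho) = 0.59

0.59


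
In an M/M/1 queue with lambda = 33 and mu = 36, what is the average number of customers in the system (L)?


rho = 33/36; L = rho/(1-rho) = 11.0

11.0


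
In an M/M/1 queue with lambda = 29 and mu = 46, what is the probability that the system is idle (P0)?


P0 = 1 - rho = 1 - 29/46 = 0.3696

0.3696


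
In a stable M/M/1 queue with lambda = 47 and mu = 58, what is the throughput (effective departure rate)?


For a stable queue (lambda < mu), throughput = lambda = 47 per hour

47 per hour


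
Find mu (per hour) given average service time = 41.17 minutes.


mu = 60 / avg_service_time = 60 / 41.17 = 1.46 per hour

1.46 per hour


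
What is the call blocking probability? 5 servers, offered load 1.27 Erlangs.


B(N,A) = (A^N/N!) / sum(A^k/k!, k=0..N) with N=5, A=1.27 = 0.0077

0.0077


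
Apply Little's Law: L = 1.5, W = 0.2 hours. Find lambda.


lambda = L / W = 1.5 / 0.2 = 7.5 per hour

7.5 per hour


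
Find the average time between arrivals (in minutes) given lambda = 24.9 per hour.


Mean interarrival time = 60/lambda = 60/24.9 = 2.41 minutes

2.41 minutes


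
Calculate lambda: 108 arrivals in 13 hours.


lambda = total arrivals / time = 108 / 13 = 8.31 per hour

8.31 per hour


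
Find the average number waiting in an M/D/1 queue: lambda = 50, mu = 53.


M/D/1: Lq = rho^2 / (2*(1-rho)) where rho = 50/53; Lq = 7.86

7.86


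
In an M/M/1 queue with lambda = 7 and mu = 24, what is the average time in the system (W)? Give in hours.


W = 1/(mu - lambda) = 1/(24 - 7) = 0.0588 hours

0.0588 hours


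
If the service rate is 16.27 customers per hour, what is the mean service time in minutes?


Mean service time = 60/mu = 60/16.27 = 3.69 minutes

3.69 minutes


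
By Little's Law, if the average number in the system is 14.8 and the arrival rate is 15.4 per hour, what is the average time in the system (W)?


W = L / lambda = 14.8 / 15.4 = 0.961 hours

0.961 hours


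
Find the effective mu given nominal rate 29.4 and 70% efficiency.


Effective rate = mu * efficiency = 29.4 * 0.7 = 20.58 per hour

20.58 per hour


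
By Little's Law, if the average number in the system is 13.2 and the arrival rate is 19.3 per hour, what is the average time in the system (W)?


W = L / lambda = 13.2 / 19.3 = 0.6839 hours

0.6839 hours


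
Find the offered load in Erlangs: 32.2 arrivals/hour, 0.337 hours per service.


Offered load a = lambda * E[S] = 32.2 * 0.337 = 10.85 Erlangs

10.85 Erlangs


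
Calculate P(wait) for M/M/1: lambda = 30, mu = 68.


P(wait) = rho = lambda/mu = 30/68 = 0.4412

0.4412


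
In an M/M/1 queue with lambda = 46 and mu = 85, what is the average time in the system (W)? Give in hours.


W = 1/(mu - lambda) = 1/(85 - 46) = 0.0256 hours

0.0256 hours


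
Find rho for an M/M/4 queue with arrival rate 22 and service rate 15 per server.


rho = lambda/(c*mu) = 22/(4*15) = 0.3667

0.3667


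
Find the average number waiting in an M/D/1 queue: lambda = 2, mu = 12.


M/D/1: Lq = rho^2 / (2*(1-rho)) where rho = 2/12; Lq = 0.02

0.02


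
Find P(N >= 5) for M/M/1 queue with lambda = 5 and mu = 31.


P(N >= 5) = rho^5 = (5/31)^5 = 0.0001

0.0001


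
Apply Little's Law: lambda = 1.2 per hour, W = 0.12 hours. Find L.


L = lambda * W = 1.2 * 0.12 = 0.14

0.14


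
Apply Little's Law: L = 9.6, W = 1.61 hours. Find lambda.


lambda = L / W = 9.6 / 1.61 = 5.96 per hour

5.96 per hour


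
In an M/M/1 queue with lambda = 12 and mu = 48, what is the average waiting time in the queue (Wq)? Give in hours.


rho = 12/48; Wq = rho/(mu - lambda) = 0.0069 hours

0.0069 hours


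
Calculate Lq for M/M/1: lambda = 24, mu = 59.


rho = 24/59; Lq = rho^2/(1-rho) = 0.28

0.28


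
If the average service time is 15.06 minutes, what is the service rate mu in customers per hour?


mu = 60 / avg_service_time = 60 / 15.06 = 3.98 per hour

3.98 per hour


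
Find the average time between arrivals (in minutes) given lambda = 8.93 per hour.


Mean interarrival time = 60/lambda = 60/8.93 = 6.72 minutes

6.72 minutes


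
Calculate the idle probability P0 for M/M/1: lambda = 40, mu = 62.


P0 = 1 - rho = 1 - 40/62 = 0.3548

0.3548


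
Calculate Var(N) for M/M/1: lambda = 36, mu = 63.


rho = 36/63; Var(N) = rho/(1-rho)^2 = 3.11

3.11


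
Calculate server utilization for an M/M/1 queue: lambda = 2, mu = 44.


rho = lambda/mu = 2/44 = 0.0455

0.0455


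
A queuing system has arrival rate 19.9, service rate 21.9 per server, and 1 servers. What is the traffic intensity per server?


rho = lambda / (c * mu) = 19.9 / (1 * 21.9) = 0.9087

0.9087


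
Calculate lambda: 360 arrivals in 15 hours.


lambda = total arrivals / time = 360 / 15 = 24.0 per hour

24.0 per hour


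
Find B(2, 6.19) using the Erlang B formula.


B(N,A) = (A^N/N!) / sum(A^k/k!, k=0..N) with N=2, A=6.19 = 0.7271

0.7271


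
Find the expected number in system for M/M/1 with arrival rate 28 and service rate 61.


rho = 28/61; L = rho/(1-rho) = 0.85

0.85


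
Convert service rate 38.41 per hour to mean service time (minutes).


Mean service time = 60/mu = 60/38.41 = 1.56 minutes

1.56 minutes


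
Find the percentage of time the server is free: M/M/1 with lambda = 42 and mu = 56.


Idle fraction = (1 - rho) * 100 = (1 - 42/56) * 100 = 25.0%

25.0%


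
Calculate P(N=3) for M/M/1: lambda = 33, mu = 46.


rho = 33/46; P(n) = (1-rho)*rho^n = (1-33/46)*(33/46)^3 = 0.1043

0.1043


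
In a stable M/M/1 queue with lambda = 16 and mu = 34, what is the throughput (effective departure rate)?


For a stable queue (lambda < mu), throughput = lambda = 16 per hour

16 per hour


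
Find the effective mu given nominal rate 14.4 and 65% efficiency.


Effective rate = mu * efficiency = 14.4 * 0.65 = 9.36 per hour

9.36 per hour


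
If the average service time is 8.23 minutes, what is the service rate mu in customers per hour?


mu = 60 / avg_service_time = 60 / 8.23 = 7.29 per hour

7.29 per hour


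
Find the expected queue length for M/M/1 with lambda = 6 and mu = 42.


rho = 6/42; Lq = rho^2/(1-rho) = 0.02

0.02


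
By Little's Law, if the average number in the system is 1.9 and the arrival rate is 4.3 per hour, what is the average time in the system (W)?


W = L / lambda = 1.9 / 4.3 = 0.4419 hours

0.4419 hours


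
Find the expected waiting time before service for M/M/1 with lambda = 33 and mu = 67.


rho = 33/67; Wq = rho/(mu - lambda) = 0.0145 hours

0.0145 hours


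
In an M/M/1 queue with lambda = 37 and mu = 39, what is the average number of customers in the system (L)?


rho = 37/39; L = rho/(1-rho) = 18.5

18.5


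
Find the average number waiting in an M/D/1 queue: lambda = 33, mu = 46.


M/D/1: Lq = rho^2 / (2*(1-rho)) where rho = 33/46; Lq = 0.91

0.91


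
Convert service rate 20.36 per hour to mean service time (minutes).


Mean service time = 60/mu = 60/20.36 = 2.95 minutes

2.95 minutes


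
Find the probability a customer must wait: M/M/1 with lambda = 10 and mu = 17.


P(wait) = rho = lambda/mu = 10/17 = 0.5882

0.5882


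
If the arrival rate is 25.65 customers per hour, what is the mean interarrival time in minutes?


Mean interarrival time = 60/lambda = 60/25.65 = 2.34 minutes

2.34 minutes


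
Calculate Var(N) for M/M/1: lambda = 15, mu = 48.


rho = 15/48; Var(N) = rho/(1-rho)^2 = 0.66

0.66


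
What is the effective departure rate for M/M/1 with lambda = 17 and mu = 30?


For a stable queue (lambda < mu), throughput = lambda = 17 per hour

17 per hour


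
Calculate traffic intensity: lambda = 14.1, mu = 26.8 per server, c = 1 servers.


rho = lambda / (c * mu) = 14.1 / (1 * 26.8) = 0.5261

0.5261


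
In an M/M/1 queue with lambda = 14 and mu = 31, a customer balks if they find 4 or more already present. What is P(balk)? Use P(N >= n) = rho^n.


P(N >= 4) = rho^4 = (14/31)^4 = 0.0416

0.0416


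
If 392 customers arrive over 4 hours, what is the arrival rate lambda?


lambda = total arrivals / time = 392 / 4 = 98.0 per hour

98.0 per hour


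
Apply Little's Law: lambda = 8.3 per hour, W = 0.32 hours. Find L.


L = lambda * W = 8.3 * 0.32 = 2.66

2.66


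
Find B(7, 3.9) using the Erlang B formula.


B(N,A) = (A^N/N!) / sum(A^k/k!, k=0..N) with N=7, A=3.9 = 0.0577

0.0577


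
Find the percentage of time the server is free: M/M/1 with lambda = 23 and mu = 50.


Idle fraction = (1 - rho) * 100 = (1 - 23/50) * 100 = 54.0%

54.0%


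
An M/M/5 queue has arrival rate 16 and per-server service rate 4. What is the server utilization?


rho = lambda/(c*mu) = 16/(5*4) = 0.8

0.8


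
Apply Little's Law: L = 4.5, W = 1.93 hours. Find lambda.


lambda = L / W = 4.5 / 1.93 = 2.33 per hour

2.33 per hour


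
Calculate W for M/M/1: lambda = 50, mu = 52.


W = 1/(mu - lambda) = 1/(52 - 50) = 0.5 hours

0.5 hours


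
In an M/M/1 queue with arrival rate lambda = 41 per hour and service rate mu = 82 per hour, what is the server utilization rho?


rho = lambda/mu = 41/82 = 0.5

0.5


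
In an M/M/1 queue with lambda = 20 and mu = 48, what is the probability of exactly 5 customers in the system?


rho = 20/48; P(n) = (1-rho)*rho^n = (1-20/48)*(20/48)^5 = 0.0073

0.0073


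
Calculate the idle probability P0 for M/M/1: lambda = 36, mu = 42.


P0 = 1 - rho = 1 - 36/42 = 0.1429

0.1429


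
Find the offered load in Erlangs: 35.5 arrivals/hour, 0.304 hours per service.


Offered load a = lambda * E[S] = 35.5 * 0.304 = 10.79 Erlangs

10.79 Erlangs


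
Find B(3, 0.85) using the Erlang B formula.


B(N,A) = (A^N/N!) / sum(A^k/k!, k=0..N) with N=3, A=0.85 = 0.0442

0.0442


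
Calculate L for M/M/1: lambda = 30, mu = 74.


rho = 30/74; L = rho/(1-rho) = 0.68

0.68


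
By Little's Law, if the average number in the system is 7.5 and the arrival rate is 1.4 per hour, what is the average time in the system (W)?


W = L / lambda = 7.5 / 1.4 = 5.3571 hours

5.3571 hours


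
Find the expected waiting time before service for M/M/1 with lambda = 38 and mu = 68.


rho = 38/68; Wq = rho/(mu - lambda) = 0.0186 hours

0.0186 hours


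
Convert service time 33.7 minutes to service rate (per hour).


mu = 60 / avg_service_time = 60 / 33.7 = 1.78 per hour

1.78 per hour


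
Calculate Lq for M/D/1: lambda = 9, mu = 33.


M/D/1: Lq = rho^2 / (2*(1-rho)) where rho = 9/33; Lq = 0.05

0.05


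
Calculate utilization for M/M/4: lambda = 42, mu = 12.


rho = lambda/(c*mu) = 42/(4*12) = 0.875

0.875


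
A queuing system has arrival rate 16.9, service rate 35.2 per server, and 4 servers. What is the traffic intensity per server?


rho = lambda / (c * mu) = 16.9 / (4 * 35.2) = 0.12

0.12


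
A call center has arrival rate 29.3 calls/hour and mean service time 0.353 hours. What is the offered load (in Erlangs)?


Offered load a = lambda * E[S] = 29.3 * 0.353 = 10.34 Erlangs

10.34 Erlangs


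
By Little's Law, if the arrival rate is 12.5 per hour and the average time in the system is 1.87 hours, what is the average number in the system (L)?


L = lambda * W = 12.5 * 1.87 = 23.38

23.38


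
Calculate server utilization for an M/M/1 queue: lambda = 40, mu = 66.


rho = lambda/mu = 40/66 = 0.6061

0.6061


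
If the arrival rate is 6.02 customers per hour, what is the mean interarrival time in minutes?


Mean interarrival time = 60/lambda = 60/6.02 = 9.97 minutes

9.97 minutes


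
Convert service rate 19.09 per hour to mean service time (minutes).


Mean service time = 60/mu = 60/19.09 = 3.14 minutes

3.14 minutes


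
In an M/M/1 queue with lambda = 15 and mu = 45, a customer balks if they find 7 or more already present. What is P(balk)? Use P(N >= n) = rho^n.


P(N >= 7) = rho^7 = (15/45)^7 = 0.0005

0.0005


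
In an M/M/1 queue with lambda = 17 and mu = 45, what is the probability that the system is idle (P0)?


P0 = 1 - rho = 1 - 17/45 = 0.6222

0.6222


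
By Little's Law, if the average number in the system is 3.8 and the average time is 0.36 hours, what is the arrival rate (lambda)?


lambda = L / W = 3.8 / 0.36 = 10.56 per hour

10.56 per hour


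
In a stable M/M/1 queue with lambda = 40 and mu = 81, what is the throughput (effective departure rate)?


For a stable queue (lambda < mu), throughput = lambda = 40 per hour

40 per hour


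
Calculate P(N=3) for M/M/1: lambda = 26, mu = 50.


rho = 26/50; P(n) = (1-rho)*rho^n = (1-26/50)*(26/50)^3 = 0.0675

0.0675


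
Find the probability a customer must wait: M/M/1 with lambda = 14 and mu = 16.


P(wait) = rho = lambda/mu = 14/16 = 0.875

0.875


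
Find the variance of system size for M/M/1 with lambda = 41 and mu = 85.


rho = 41/85; Var(N) = rho/(1-rho)^2 = 1.8

1.8


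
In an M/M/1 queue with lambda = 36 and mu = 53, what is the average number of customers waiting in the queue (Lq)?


rho = 36/53; Lq = rho^2/(1-rho) = 1.44

1.44


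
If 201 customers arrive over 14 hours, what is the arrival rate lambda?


lambda = total arrivals / time = 201 / 14 = 14.36 per hour

14.36 per hour


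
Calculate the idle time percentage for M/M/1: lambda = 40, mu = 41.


Idle fraction = (1 - rho) * 100 = (1 - 40/41) * 100 = 2.4%

2.4%


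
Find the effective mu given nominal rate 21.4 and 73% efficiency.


Effective rate = mu * efficiency = 21.4 * 0.73 = 15.62 per hour

15.62 per hour


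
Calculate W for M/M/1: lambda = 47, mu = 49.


W = 1/(mu - lambda) = 1/(49 - 47) = 0.5 hours

0.5 hours


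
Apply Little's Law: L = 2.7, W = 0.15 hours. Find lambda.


lambda = L / W = 2.7 / 0.15 = 18.0 per hour

18.0 per hour


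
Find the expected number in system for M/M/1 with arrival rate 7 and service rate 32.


rho = 7/32; L = rho/(1-rho) = 0.28

0.28


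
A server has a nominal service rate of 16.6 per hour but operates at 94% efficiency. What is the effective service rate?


Effective rate = mu * efficiency = 16.6 * 0.94 = 15.6 per hour

15.6 per hour


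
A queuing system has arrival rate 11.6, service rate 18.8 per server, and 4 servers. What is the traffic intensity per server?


rho = lambda / (c * mu) = 11.6 / (4 * 18.8) = 0.1543

0.1543


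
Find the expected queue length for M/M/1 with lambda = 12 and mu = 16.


rho = 12/16; Lq = rho^2/(1-rho) = 2.25

2.25


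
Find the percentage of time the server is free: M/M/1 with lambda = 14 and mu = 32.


Idle fraction = (1 - rho) * 100 = (1 - 14/32) * 100 = 56.3%

56.3%


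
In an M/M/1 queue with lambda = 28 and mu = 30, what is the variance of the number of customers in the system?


rho = 28/30; Var(N) = rho/(1-rho)^2 = 210.0

210.0


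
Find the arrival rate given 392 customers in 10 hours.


lambda = total arrivals / time = 392 / 10 = 39.2 per hour

39.2 per hour


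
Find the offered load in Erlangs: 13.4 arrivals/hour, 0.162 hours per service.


Offered load a = lambda * E[S] = 13.4 * 0.162 = 2.17 Erlangs

2.17 Erlangs


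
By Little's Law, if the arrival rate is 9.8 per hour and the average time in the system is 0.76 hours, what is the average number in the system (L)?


L = lambda * W = 9.8 * 0.76 = 7.45

7.45


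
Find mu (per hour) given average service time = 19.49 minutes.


mu = 60 / avg_service_time = 60 / 19.49 = 3.08 per hour

3.08 per hour


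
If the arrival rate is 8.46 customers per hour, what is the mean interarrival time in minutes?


Mean interarrival time = 60/lambda = 60/8.46 = 7.09 minutes

7.09 minutes


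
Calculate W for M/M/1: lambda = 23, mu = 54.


W = 1/(mu - lambda) = 1/(54 - 23) = 0.0323 hours

0.0323 hours


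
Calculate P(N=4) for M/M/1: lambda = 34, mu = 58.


rho = 34/58; P(n) = (1-rho)*rho^n = (1-34/58)*(34/58)^4 = 0.0489

0.0489


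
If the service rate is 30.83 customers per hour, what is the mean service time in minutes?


Mean service time = 60/mu = 60/30.83 = 1.95 minutes

1.95 minutes


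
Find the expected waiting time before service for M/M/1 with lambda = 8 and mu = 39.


rho = 8/39; Wq = rho/(mu - lambda) = 0.0066 hours

0.0066 hours


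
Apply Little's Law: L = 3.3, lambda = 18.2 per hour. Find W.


W = L / lambda = 3.3 / 18.2 = 0.1813 hours

0.1813 hours


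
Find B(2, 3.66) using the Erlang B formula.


B(N,A) = (A^N/N!) / sum(A^k/k!, k=0..N) with N=2, A=3.66 = 0.5897

0.5897


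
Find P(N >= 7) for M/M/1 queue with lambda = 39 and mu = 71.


P(N >= 7) = rho^7 = (39/71)^7 = 0.0151

0.0151


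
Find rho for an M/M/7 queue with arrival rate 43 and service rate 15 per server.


rho = lambda/(c*mu) = 43/(7*15) = 0.4095

0.4095


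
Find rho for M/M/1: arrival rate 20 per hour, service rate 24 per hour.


rho = lambda/mu = 20/24 = 0.8333

0.8333


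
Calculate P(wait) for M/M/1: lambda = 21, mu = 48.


P(wait) = rho = lambda/mu = 21/48 = 0.4375

0.4375


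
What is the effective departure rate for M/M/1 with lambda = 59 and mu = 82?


For a stable queue (lambda < mu), throughput = lambda = 59 per hour

59 per hour


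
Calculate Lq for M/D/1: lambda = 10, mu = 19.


M/D/1: Lq = rho^2 / (2*(1-rho)) where rho = 10/19; Lq = 0.29

0.29


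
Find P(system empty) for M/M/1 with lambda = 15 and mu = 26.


P0 = 1 - rho = 1 - 15/26 = 0.4231

0.4231


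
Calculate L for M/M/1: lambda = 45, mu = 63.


rho = 45/63; L = rho/(1-rho) = 2.5

2.5


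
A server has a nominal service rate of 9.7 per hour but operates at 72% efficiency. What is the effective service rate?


Effective rate = mu * efficiency = 9.7 * 0.72 = 6.98 per hour

6.98 per hour


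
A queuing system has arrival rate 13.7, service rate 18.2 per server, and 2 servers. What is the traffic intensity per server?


rho = lambda / (c * mu) = 13.7 / (2 * 18.2) = 0.3764

0.3764


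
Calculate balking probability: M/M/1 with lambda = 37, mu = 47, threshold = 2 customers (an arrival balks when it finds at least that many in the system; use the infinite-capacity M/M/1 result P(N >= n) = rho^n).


P(N >= 2) = rho^2 = (37/47)^2 = 0.6197

0.6197


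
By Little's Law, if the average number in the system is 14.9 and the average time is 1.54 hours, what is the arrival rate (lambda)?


lambda = L / W = 14.9 / 1.54 = 9.68 per hour

9.68 per hour


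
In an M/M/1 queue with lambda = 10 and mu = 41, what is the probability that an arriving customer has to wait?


P(wait) = rho = lambda/mu = 10/41 = 0.2439

0.2439


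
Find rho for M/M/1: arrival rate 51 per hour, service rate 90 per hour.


rho = lambda/mu = 51/90 = 0.5667

0.5667


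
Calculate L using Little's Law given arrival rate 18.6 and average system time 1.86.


L = lambda * W = 18.6 * 1.86 = 34.6

34.6


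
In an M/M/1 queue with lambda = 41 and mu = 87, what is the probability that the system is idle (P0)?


P0 = 1 - rho = 1 - 41/87 = 0.5287

0.5287


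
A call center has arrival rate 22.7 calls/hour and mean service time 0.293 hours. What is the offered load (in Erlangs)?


Offered load a = lambda * E[S] = 22.7 * 0.293 = 6.65 Erlangs

6.65 Erlangs


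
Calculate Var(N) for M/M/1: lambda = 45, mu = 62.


rho = 45/62; Var(N) = rho/(1-rho)^2 = 9.65

9.65


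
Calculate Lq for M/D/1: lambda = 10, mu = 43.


M/D/1: Lq = rho^2 / (2*(1-rho)) where rho = 10/43; Lq = 0.04

0.04


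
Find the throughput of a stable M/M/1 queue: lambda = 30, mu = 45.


For a stable queue (lambda < mu), throughput = lambda = 30 per hour

30 per hour


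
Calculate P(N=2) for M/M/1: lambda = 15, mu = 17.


rho = 15/17; P(n) = (1-rho)*rho^n = (1-15/17)*(15/17)^2 = 0.0916

0.0916


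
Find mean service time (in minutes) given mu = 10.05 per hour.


Mean service time = 60/mu = 60/10.05 = 5.97 minutes

5.97 minutes


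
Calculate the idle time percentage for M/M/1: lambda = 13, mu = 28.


Idle fraction = (1 - rho) * 100 = (1 - 13/28) * 100 = 53.6%

53.6%


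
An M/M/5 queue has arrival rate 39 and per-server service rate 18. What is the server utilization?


rho = lambda/(c*mu) = 39/(5*18) = 0.4333

0.4333


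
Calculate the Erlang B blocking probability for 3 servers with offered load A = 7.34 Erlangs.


B(N,A) = (A^N/N!) / sum(A^k/k!, k=0..N) with N=3, A=7.34 = 0.6514

0.6514


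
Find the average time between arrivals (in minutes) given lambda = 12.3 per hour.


Mean interarrival time = 60/lambda = 60/12.3 = 4.88 minutes

4.88 minutes


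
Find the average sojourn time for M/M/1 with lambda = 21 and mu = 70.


W = 1/(mu - lambda) = 1/(70 - 21) = 0.0204 hours

0.0204 hours


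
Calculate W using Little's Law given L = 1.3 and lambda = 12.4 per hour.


W = L / lambda = 1.3 / 12.4 = 0.1048 hours

0.1048 hours


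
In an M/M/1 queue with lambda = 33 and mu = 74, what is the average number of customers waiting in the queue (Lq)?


rho = 33/74; Lq = rho^2/(1-rho) = 0.36

0.36


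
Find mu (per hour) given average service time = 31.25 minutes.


mu = 60 / avg_service_time = 60 / 31.25 = 1.92 per hour

1.92 per hour


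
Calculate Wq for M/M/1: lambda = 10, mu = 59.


rho = 10/59; Wq = rho/(mu - lambda) = 0.0035 hours

0.0035 hours


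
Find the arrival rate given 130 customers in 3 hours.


lambda = total arrivals / time = 130 / 3 = 43.33 per hour

43.33 per hour


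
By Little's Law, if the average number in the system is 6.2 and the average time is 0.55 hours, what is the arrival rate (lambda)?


lambda = L / W = 6.2 / 0.55 = 11.27 per hour

11.27 per hour


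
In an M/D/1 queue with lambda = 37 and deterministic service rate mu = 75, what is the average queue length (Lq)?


M/D/1: Lq = rho^2 / (2*(1-rho)) where rho = 37/75; Lq = 0.24

0.24


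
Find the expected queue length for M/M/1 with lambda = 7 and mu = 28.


rho = 7/28; Lq = rho^2/(1-rho) = 0.08

0.08


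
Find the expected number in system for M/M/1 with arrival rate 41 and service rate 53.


rho = 41/53; L = rho/(1-rho) = 3.42

3.42


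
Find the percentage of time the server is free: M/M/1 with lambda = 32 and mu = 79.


Idle fraction = (1 - rho) * 100 = (1 - 32/79) * 100 = 59.5%

59.5%


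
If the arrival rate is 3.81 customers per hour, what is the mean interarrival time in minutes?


Mean interarrival time = 60/lambda = 60/3.81 = 15.75 minutes

15.75 minutes


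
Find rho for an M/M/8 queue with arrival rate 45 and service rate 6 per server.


rho = lambda/(c*mu) = 45/(8*6) = 0.9375

0.9375


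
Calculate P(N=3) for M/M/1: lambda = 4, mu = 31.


rho = 4/31; P(n) = (1-rho)*rho^n = (1-4/31)*(4/31)^3 = 0.0019

0.0019


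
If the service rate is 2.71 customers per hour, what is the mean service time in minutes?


Mean service time = 60/mu = 60/2.71 = 22.14 minutes

22.14 minutes


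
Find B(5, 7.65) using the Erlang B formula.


B(N,A) = (A^N/N!) / sum(A^k/k!, k=0..N) with N=5, A=7.65 = 0.461

0.461


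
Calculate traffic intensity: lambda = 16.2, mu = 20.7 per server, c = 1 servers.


rho = lambda / (c * mu) = 16.2 / (1 * 20.7) = 0.7826

0.7826


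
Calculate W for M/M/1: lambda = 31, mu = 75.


W = 1/(mu - lambda) = 1/(75 - 31) = 0.0227 hours

0.0227 hours


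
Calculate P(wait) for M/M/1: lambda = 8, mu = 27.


P(wait) = rho = lambda/mu = 8/27 = 0.2963

0.2963


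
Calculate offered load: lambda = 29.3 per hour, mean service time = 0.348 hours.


Offered load a = lambda * E[S] = 29.3 * 0.348 = 10.2 Erlangs

10.2 Erlangs


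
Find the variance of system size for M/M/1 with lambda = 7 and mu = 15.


rho = 7/15; Var(N) = rho/(1-rho)^2 = 1.64

1.64


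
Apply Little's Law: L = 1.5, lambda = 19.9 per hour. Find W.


W = L / lambda = 1.5 / 19.9 = 0.0754 hours

0.0754 hours


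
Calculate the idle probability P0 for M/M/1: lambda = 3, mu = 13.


P0 = 1 - rho = 1 - 3/13 = 0.7692

0.7692


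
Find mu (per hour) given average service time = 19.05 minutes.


mu = 60 / avg_service_time = 60 / 19.05 = 3.15 per hour

3.15 per hour


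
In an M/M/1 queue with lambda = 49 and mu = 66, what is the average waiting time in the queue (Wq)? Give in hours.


rho = 49/66; Wq = rho/(mu - lambda) = 0.0437 hours

0.0437 hours


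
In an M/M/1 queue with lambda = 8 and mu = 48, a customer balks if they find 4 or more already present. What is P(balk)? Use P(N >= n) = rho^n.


P(N >= 4) = rho^4 = (8/48)^4 = 0.0008

0.0008


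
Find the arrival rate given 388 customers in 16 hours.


lambda = total arrivals / time = 388 / 16 = 24.25 per hour

24.25 per hour


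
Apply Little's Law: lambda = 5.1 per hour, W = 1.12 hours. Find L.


L = lambda * W = 5.1 * 1.12 = 5.71

5.71


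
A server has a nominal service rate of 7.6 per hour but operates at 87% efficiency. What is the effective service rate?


Effective rate = mu * efficiency = 7.6 * 0.87 = 6.61 per hour

6.61 per hour


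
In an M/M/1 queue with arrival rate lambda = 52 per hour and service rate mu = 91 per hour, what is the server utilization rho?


rho = lambda/mu = 52/91 = 0.5714

0.5714


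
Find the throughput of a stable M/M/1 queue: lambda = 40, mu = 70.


For a stable queue (lambda < mu), throughput = lambda = 40 per hour

40 per hour


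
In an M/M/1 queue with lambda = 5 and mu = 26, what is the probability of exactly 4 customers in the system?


rho = 5/26; P(n) = (1-rho)*rho^n = (1-5/26)*(5/26)^4 = 0.0011

0.0011


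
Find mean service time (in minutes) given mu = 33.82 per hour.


Mean service time = 60/mu = 60/33.82 = 1.77 minutes

1.77 minutes


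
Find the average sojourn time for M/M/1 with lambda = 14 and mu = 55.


W = 1/(mu - lambda) = 1/(55 - 14) = 0.0244 hours

0.0244 hours


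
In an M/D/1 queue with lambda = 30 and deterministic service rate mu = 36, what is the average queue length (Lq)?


M/D/1: Lq = rho^2 / (2*(1-rho)) where rho = 30/36; Lq = 2.08

2.08


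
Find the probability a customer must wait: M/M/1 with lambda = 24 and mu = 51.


P(wait) = rho = lambda/mu = 24/51 = 0.4706

0.4706


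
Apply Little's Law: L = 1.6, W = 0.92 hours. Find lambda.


lambda = L / W = 1.6 / 0.92 = 1.74 per hour

1.74 per hour


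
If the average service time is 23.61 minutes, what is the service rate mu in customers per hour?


mu = 60 / avg_service_time = 60 / 23.61 = 2.54 per hour

2.54 per hour


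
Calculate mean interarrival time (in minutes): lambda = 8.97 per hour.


Mean interarrival time = 60/lambda = 60/8.97 = 6.69 minutes

6.69 minutes


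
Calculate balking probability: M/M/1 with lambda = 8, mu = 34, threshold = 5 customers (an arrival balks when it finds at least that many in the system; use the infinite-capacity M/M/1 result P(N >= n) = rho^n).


P(N >= 5) = rho^5 = (8/34)^5 = 0.0007

0.0007


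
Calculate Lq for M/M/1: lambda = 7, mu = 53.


rho = 7/53; Lq = rho^2/(1-rho) = 0.02

0.02


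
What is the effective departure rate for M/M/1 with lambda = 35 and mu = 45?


For a stable queue (lambda < mu), throughput = lambda = 35 per hour

35 per hour


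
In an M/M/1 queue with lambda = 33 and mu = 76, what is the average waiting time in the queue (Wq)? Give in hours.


rho = 33/76; Wq = rho/(mu - lambda) = 0.0101 hours

0.0101 hours


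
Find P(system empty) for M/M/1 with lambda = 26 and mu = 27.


P0 = 1 - rho = 1 - 26/27 = 0.037

0.037


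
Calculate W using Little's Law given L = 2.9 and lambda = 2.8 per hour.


W = L / lambda = 2.9 / 2.8 = 1.0357 hours

1.0357 hours


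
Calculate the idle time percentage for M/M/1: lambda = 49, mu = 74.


Idle fraction = (1 - rho) * 100 = (1 - 49/74) * 100 = 33.8%

33.8%


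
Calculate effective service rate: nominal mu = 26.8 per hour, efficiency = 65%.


Effective rate = mu * efficiency = 26.8 * 0.65 = 17.42 per hour

17.42 per hour


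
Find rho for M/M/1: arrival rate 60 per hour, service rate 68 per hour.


rho = lambda/mu = 60/68 = 0.8824

0.8824


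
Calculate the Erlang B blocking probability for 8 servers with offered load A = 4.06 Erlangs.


B(N,A) = (A^N/N!) / sum(A^k/k!, k=0..N) with N=8, A=4.06 = 0.0323

0.0323


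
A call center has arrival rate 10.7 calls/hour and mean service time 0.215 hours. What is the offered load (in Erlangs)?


Offered load a = lambda * E[S] = 10.7 * 0.215 = 2.3 Erlangs

2.3 Erlangs


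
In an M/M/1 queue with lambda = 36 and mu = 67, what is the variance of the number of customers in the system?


rho = 36/67; Var(N) = rho/(1-rho)^2 = 2.51

2.51


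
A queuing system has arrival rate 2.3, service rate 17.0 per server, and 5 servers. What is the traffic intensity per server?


rho = lambda / (c * mu) = 2.3 / (5 * 17.0) = 0.0271

0.0271


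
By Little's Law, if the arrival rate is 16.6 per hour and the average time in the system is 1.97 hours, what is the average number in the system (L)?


L = lambda * W = 16.6 * 1.97 = 32.7

32.7


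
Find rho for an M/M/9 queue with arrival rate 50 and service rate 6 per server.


rho = lambda/(c*mu) = 50/(9*6) = 0.9259

0.9259


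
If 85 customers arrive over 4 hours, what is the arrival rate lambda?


lambda = total arrivals / time = 85 / 4 = 21.25 per hour

21.25 per hour


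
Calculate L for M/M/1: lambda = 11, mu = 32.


rho = 11/32; L = rho/(1-rho) = 0.52

0.52


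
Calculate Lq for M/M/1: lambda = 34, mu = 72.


rho = 34/72; Lq = rho^2/(1-rho) = 0.42

0.42


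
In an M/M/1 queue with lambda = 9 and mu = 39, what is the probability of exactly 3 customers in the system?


rho = 9/39; P(n) = (1-rho)*rho^n = (1-9/39)*(9/39)^3 = 0.0095

0.0095
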